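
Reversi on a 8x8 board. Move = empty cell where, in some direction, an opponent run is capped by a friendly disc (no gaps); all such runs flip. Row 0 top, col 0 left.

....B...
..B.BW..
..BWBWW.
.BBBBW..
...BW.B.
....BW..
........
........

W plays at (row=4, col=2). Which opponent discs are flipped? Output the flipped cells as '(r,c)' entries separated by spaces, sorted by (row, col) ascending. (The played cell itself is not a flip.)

Answer: (2,4) (3,3) (4,3)

Derivation:
Dir NW: opp run (3,1), next='.' -> no flip
Dir N: opp run (3,2) (2,2) (1,2), next='.' -> no flip
Dir NE: opp run (3,3) (2,4) capped by W -> flip
Dir W: first cell '.' (not opp) -> no flip
Dir E: opp run (4,3) capped by W -> flip
Dir SW: first cell '.' (not opp) -> no flip
Dir S: first cell '.' (not opp) -> no flip
Dir SE: first cell '.' (not opp) -> no flip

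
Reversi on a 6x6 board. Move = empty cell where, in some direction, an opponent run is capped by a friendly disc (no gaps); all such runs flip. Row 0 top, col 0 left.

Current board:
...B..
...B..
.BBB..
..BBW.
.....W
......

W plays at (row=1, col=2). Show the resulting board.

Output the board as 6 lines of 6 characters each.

Place W at (1,2); scan 8 dirs for brackets.
Dir NW: first cell '.' (not opp) -> no flip
Dir N: first cell '.' (not opp) -> no flip
Dir NE: opp run (0,3), next=edge -> no flip
Dir W: first cell '.' (not opp) -> no flip
Dir E: opp run (1,3), next='.' -> no flip
Dir SW: opp run (2,1), next='.' -> no flip
Dir S: opp run (2,2) (3,2), next='.' -> no flip
Dir SE: opp run (2,3) capped by W -> flip
All flips: (2,3)

Answer: ...B..
..WB..
.BBW..
..BBW.
.....W
......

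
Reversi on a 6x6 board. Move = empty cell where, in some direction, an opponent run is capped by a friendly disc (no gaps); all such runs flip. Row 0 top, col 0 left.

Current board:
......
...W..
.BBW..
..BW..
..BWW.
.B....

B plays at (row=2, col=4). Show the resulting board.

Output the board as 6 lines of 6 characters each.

Answer: ......
...W..
.BBBB.
..BB..
..BWW.
.B....

Derivation:
Place B at (2,4); scan 8 dirs for brackets.
Dir NW: opp run (1,3), next='.' -> no flip
Dir N: first cell '.' (not opp) -> no flip
Dir NE: first cell '.' (not opp) -> no flip
Dir W: opp run (2,3) capped by B -> flip
Dir E: first cell '.' (not opp) -> no flip
Dir SW: opp run (3,3) capped by B -> flip
Dir S: first cell '.' (not opp) -> no flip
Dir SE: first cell '.' (not opp) -> no flip
All flips: (2,3) (3,3)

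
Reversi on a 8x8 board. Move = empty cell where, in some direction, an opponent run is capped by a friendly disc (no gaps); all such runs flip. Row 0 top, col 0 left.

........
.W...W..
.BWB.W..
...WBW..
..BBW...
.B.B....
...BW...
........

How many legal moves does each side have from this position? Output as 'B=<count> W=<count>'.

Answer: B=10 W=9

Derivation:
-- B to move --
(0,0): no bracket -> illegal
(0,1): flips 1 -> legal
(0,2): no bracket -> illegal
(0,4): no bracket -> illegal
(0,5): no bracket -> illegal
(0,6): no bracket -> illegal
(1,0): no bracket -> illegal
(1,2): no bracket -> illegal
(1,3): no bracket -> illegal
(1,4): no bracket -> illegal
(1,6): flips 1 -> legal
(2,0): no bracket -> illegal
(2,4): flips 1 -> legal
(2,6): flips 2 -> legal
(3,1): no bracket -> illegal
(3,2): flips 1 -> legal
(3,6): flips 1 -> legal
(4,5): flips 1 -> legal
(4,6): no bracket -> illegal
(5,4): flips 1 -> legal
(5,5): no bracket -> illegal
(6,5): flips 1 -> legal
(7,3): no bracket -> illegal
(7,4): no bracket -> illegal
(7,5): flips 1 -> legal
B mobility = 10
-- W to move --
(1,0): no bracket -> illegal
(1,2): no bracket -> illegal
(1,3): flips 1 -> legal
(1,4): no bracket -> illegal
(2,0): flips 1 -> legal
(2,4): flips 2 -> legal
(3,0): no bracket -> illegal
(3,1): flips 3 -> legal
(3,2): no bracket -> illegal
(4,0): no bracket -> illegal
(4,1): flips 2 -> legal
(4,5): no bracket -> illegal
(5,0): no bracket -> illegal
(5,2): flips 2 -> legal
(5,4): no bracket -> illegal
(6,0): flips 2 -> legal
(6,1): no bracket -> illegal
(6,2): flips 2 -> legal
(7,2): no bracket -> illegal
(7,3): flips 3 -> legal
(7,4): no bracket -> illegal
W mobility = 9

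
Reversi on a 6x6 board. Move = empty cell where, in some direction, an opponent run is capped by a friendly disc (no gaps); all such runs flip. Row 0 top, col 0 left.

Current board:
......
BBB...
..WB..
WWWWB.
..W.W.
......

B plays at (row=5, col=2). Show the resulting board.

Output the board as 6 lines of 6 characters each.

Answer: ......
BBB...
..BB..
WWBWB.
..B.W.
..B...

Derivation:
Place B at (5,2); scan 8 dirs for brackets.
Dir NW: first cell '.' (not opp) -> no flip
Dir N: opp run (4,2) (3,2) (2,2) capped by B -> flip
Dir NE: first cell '.' (not opp) -> no flip
Dir W: first cell '.' (not opp) -> no flip
Dir E: first cell '.' (not opp) -> no flip
Dir SW: edge -> no flip
Dir S: edge -> no flip
Dir SE: edge -> no flip
All flips: (2,2) (3,2) (4,2)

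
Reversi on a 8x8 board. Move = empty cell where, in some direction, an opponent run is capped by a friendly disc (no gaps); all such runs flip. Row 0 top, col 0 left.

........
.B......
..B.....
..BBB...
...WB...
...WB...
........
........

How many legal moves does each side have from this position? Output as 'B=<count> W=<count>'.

-- B to move --
(4,2): flips 1 -> legal
(5,2): flips 2 -> legal
(6,2): flips 1 -> legal
(6,3): flips 2 -> legal
(6,4): no bracket -> illegal
B mobility = 4
-- W to move --
(0,0): no bracket -> illegal
(0,1): no bracket -> illegal
(0,2): no bracket -> illegal
(1,0): no bracket -> illegal
(1,2): no bracket -> illegal
(1,3): no bracket -> illegal
(2,0): no bracket -> illegal
(2,1): flips 1 -> legal
(2,3): flips 1 -> legal
(2,4): no bracket -> illegal
(2,5): flips 1 -> legal
(3,1): no bracket -> illegal
(3,5): flips 1 -> legal
(4,1): no bracket -> illegal
(4,2): no bracket -> illegal
(4,5): flips 1 -> legal
(5,5): flips 1 -> legal
(6,3): no bracket -> illegal
(6,4): no bracket -> illegal
(6,5): flips 1 -> legal
W mobility = 7

Answer: B=4 W=7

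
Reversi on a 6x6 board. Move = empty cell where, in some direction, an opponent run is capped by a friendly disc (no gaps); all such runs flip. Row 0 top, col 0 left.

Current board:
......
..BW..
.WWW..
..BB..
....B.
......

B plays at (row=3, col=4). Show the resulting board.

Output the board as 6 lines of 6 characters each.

Answer: ......
..BW..
.WWB..
..BBB.
....B.
......

Derivation:
Place B at (3,4); scan 8 dirs for brackets.
Dir NW: opp run (2,3) capped by B -> flip
Dir N: first cell '.' (not opp) -> no flip
Dir NE: first cell '.' (not opp) -> no flip
Dir W: first cell 'B' (not opp) -> no flip
Dir E: first cell '.' (not opp) -> no flip
Dir SW: first cell '.' (not opp) -> no flip
Dir S: first cell 'B' (not opp) -> no flip
Dir SE: first cell '.' (not opp) -> no flip
All flips: (2,3)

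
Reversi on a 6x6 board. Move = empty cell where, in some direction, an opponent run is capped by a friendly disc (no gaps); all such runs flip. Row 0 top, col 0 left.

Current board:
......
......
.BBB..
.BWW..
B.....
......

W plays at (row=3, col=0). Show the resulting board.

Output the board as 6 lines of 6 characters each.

Answer: ......
......
.BBB..
WWWW..
B.....
......

Derivation:
Place W at (3,0); scan 8 dirs for brackets.
Dir NW: edge -> no flip
Dir N: first cell '.' (not opp) -> no flip
Dir NE: opp run (2,1), next='.' -> no flip
Dir W: edge -> no flip
Dir E: opp run (3,1) capped by W -> flip
Dir SW: edge -> no flip
Dir S: opp run (4,0), next='.' -> no flip
Dir SE: first cell '.' (not opp) -> no flip
All flips: (3,1)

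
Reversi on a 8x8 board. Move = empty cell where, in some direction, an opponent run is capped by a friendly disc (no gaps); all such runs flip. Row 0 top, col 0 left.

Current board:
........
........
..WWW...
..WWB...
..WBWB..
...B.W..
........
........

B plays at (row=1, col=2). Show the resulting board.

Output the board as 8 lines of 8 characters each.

Answer: ........
..B.....
..WBW...
..WWB...
..WBWB..
...B.W..
........
........

Derivation:
Place B at (1,2); scan 8 dirs for brackets.
Dir NW: first cell '.' (not opp) -> no flip
Dir N: first cell '.' (not opp) -> no flip
Dir NE: first cell '.' (not opp) -> no flip
Dir W: first cell '.' (not opp) -> no flip
Dir E: first cell '.' (not opp) -> no flip
Dir SW: first cell '.' (not opp) -> no flip
Dir S: opp run (2,2) (3,2) (4,2), next='.' -> no flip
Dir SE: opp run (2,3) capped by B -> flip
All flips: (2,3)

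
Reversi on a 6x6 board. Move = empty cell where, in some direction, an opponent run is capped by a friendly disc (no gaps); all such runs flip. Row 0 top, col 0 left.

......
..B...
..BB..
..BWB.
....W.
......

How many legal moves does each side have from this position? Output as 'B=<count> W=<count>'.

-- B to move --
(2,4): no bracket -> illegal
(3,5): no bracket -> illegal
(4,2): no bracket -> illegal
(4,3): flips 1 -> legal
(4,5): no bracket -> illegal
(5,3): no bracket -> illegal
(5,4): flips 1 -> legal
(5,5): flips 2 -> legal
B mobility = 3
-- W to move --
(0,1): no bracket -> illegal
(0,2): no bracket -> illegal
(0,3): no bracket -> illegal
(1,1): flips 1 -> legal
(1,3): flips 1 -> legal
(1,4): no bracket -> illegal
(2,1): no bracket -> illegal
(2,4): flips 1 -> legal
(2,5): no bracket -> illegal
(3,1): flips 1 -> legal
(3,5): flips 1 -> legal
(4,1): no bracket -> illegal
(4,2): no bracket -> illegal
(4,3): no bracket -> illegal
(4,5): no bracket -> illegal
W mobility = 5

Answer: B=3 W=5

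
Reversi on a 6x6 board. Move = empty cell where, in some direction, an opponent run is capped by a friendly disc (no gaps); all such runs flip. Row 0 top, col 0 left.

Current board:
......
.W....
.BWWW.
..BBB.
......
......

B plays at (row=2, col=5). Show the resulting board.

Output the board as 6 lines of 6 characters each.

Place B at (2,5); scan 8 dirs for brackets.
Dir NW: first cell '.' (not opp) -> no flip
Dir N: first cell '.' (not opp) -> no flip
Dir NE: edge -> no flip
Dir W: opp run (2,4) (2,3) (2,2) capped by B -> flip
Dir E: edge -> no flip
Dir SW: first cell 'B' (not opp) -> no flip
Dir S: first cell '.' (not opp) -> no flip
Dir SE: edge -> no flip
All flips: (2,2) (2,3) (2,4)

Answer: ......
.W....
.BBBBB
..BBB.
......
......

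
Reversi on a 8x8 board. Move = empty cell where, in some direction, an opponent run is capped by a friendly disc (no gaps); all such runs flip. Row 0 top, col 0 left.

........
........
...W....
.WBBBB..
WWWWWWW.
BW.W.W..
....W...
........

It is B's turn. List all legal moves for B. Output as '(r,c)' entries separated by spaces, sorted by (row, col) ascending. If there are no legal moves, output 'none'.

(1,2): flips 1 -> legal
(1,3): flips 1 -> legal
(1,4): flips 1 -> legal
(2,0): no bracket -> illegal
(2,1): no bracket -> illegal
(2,2): no bracket -> illegal
(2,4): no bracket -> illegal
(3,0): flips 2 -> legal
(3,6): no bracket -> illegal
(3,7): no bracket -> illegal
(4,7): no bracket -> illegal
(5,2): flips 3 -> legal
(5,4): flips 2 -> legal
(5,6): flips 1 -> legal
(5,7): flips 1 -> legal
(6,0): flips 2 -> legal
(6,1): no bracket -> illegal
(6,2): flips 2 -> legal
(6,3): flips 2 -> legal
(6,5): flips 2 -> legal
(6,6): flips 2 -> legal
(7,3): no bracket -> illegal
(7,4): no bracket -> illegal
(7,5): no bracket -> illegal

Answer: (1,2) (1,3) (1,4) (3,0) (5,2) (5,4) (5,6) (5,7) (6,0) (6,2) (6,3) (6,5) (6,6)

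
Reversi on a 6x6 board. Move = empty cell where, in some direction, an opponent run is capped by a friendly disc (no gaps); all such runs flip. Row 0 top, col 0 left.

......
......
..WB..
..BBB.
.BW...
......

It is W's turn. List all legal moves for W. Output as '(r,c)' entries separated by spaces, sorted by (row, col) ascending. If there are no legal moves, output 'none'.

Answer: (2,4) (4,0) (4,4)

Derivation:
(1,2): no bracket -> illegal
(1,3): no bracket -> illegal
(1,4): no bracket -> illegal
(2,1): no bracket -> illegal
(2,4): flips 2 -> legal
(2,5): no bracket -> illegal
(3,0): no bracket -> illegal
(3,1): no bracket -> illegal
(3,5): no bracket -> illegal
(4,0): flips 1 -> legal
(4,3): no bracket -> illegal
(4,4): flips 1 -> legal
(4,5): no bracket -> illegal
(5,0): no bracket -> illegal
(5,1): no bracket -> illegal
(5,2): no bracket -> illegal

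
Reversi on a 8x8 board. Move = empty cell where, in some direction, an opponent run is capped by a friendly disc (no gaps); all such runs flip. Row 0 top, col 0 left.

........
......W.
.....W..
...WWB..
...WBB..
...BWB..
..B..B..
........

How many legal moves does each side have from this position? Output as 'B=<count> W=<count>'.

Answer: B=8 W=8

Derivation:
-- B to move --
(0,5): no bracket -> illegal
(0,6): no bracket -> illegal
(0,7): no bracket -> illegal
(1,4): no bracket -> illegal
(1,5): flips 1 -> legal
(1,7): no bracket -> illegal
(2,2): flips 1 -> legal
(2,3): flips 3 -> legal
(2,4): flips 1 -> legal
(2,6): no bracket -> illegal
(2,7): no bracket -> illegal
(3,2): flips 4 -> legal
(3,6): no bracket -> illegal
(4,2): flips 1 -> legal
(5,2): no bracket -> illegal
(6,3): flips 1 -> legal
(6,4): flips 1 -> legal
B mobility = 8
-- W to move --
(2,4): no bracket -> illegal
(2,6): no bracket -> illegal
(3,6): flips 2 -> legal
(4,2): no bracket -> illegal
(4,6): flips 2 -> legal
(5,1): no bracket -> illegal
(5,2): flips 1 -> legal
(5,6): flips 2 -> legal
(6,1): no bracket -> illegal
(6,3): flips 1 -> legal
(6,4): no bracket -> illegal
(6,6): flips 2 -> legal
(7,1): no bracket -> illegal
(7,2): no bracket -> illegal
(7,3): no bracket -> illegal
(7,4): no bracket -> illegal
(7,5): flips 4 -> legal
(7,6): flips 1 -> legal
W mobility = 8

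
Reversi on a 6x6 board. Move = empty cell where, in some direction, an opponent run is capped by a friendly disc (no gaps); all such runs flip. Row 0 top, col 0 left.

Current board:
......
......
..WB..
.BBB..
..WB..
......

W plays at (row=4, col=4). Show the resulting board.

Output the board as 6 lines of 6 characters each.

Answer: ......
......
..WB..
.BBW..
..WWW.
......

Derivation:
Place W at (4,4); scan 8 dirs for brackets.
Dir NW: opp run (3,3) capped by W -> flip
Dir N: first cell '.' (not opp) -> no flip
Dir NE: first cell '.' (not opp) -> no flip
Dir W: opp run (4,3) capped by W -> flip
Dir E: first cell '.' (not opp) -> no flip
Dir SW: first cell '.' (not opp) -> no flip
Dir S: first cell '.' (not opp) -> no flip
Dir SE: first cell '.' (not opp) -> no flip
All flips: (3,3) (4,3)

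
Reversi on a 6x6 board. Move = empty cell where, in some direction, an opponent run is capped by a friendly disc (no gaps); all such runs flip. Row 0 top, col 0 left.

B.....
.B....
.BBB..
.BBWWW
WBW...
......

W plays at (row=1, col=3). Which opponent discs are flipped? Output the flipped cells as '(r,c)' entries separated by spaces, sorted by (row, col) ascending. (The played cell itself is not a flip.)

Dir NW: first cell '.' (not opp) -> no flip
Dir N: first cell '.' (not opp) -> no flip
Dir NE: first cell '.' (not opp) -> no flip
Dir W: first cell '.' (not opp) -> no flip
Dir E: first cell '.' (not opp) -> no flip
Dir SW: opp run (2,2) (3,1) capped by W -> flip
Dir S: opp run (2,3) capped by W -> flip
Dir SE: first cell '.' (not opp) -> no flip

Answer: (2,2) (2,3) (3,1)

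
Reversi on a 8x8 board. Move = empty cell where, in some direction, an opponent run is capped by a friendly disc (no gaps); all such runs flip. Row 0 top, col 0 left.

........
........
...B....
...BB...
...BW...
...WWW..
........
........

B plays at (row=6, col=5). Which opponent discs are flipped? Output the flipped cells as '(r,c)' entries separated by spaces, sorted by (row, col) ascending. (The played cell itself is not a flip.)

Answer: (5,4)

Derivation:
Dir NW: opp run (5,4) capped by B -> flip
Dir N: opp run (5,5), next='.' -> no flip
Dir NE: first cell '.' (not opp) -> no flip
Dir W: first cell '.' (not opp) -> no flip
Dir E: first cell '.' (not opp) -> no flip
Dir SW: first cell '.' (not opp) -> no flip
Dir S: first cell '.' (not opp) -> no flip
Dir SE: first cell '.' (not opp) -> no flip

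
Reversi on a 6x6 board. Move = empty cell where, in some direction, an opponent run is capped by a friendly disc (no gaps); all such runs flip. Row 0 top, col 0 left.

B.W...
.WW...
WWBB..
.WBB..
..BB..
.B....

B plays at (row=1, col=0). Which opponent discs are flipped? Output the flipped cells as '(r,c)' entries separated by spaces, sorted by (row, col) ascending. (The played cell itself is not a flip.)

Dir NW: edge -> no flip
Dir N: first cell 'B' (not opp) -> no flip
Dir NE: first cell '.' (not opp) -> no flip
Dir W: edge -> no flip
Dir E: opp run (1,1) (1,2), next='.' -> no flip
Dir SW: edge -> no flip
Dir S: opp run (2,0), next='.' -> no flip
Dir SE: opp run (2,1) capped by B -> flip

Answer: (2,1)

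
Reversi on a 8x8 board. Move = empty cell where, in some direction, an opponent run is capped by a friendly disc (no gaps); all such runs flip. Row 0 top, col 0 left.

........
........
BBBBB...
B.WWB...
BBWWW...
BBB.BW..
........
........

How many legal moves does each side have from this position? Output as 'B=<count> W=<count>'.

-- B to move --
(3,1): flips 2 -> legal
(3,5): no bracket -> illegal
(4,5): flips 3 -> legal
(4,6): no bracket -> illegal
(5,3): flips 2 -> legal
(5,6): flips 1 -> legal
(6,4): no bracket -> illegal
(6,5): no bracket -> illegal
(6,6): flips 3 -> legal
B mobility = 5
-- W to move --
(1,0): flips 1 -> legal
(1,1): flips 1 -> legal
(1,2): flips 1 -> legal
(1,3): flips 1 -> legal
(1,4): flips 3 -> legal
(1,5): flips 1 -> legal
(2,5): flips 1 -> legal
(3,1): no bracket -> illegal
(3,5): flips 1 -> legal
(4,5): no bracket -> illegal
(5,3): flips 1 -> legal
(6,0): flips 1 -> legal
(6,1): flips 1 -> legal
(6,2): flips 1 -> legal
(6,3): no bracket -> illegal
(6,4): flips 1 -> legal
(6,5): flips 1 -> legal
W mobility = 14

Answer: B=5 W=14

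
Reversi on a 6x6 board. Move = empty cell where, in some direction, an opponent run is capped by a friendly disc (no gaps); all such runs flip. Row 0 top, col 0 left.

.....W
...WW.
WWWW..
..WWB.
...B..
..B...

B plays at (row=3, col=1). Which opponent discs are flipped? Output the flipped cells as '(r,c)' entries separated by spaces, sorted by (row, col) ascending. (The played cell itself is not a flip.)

Dir NW: opp run (2,0), next=edge -> no flip
Dir N: opp run (2,1), next='.' -> no flip
Dir NE: opp run (2,2) (1,3), next='.' -> no flip
Dir W: first cell '.' (not opp) -> no flip
Dir E: opp run (3,2) (3,3) capped by B -> flip
Dir SW: first cell '.' (not opp) -> no flip
Dir S: first cell '.' (not opp) -> no flip
Dir SE: first cell '.' (not opp) -> no flip

Answer: (3,2) (3,3)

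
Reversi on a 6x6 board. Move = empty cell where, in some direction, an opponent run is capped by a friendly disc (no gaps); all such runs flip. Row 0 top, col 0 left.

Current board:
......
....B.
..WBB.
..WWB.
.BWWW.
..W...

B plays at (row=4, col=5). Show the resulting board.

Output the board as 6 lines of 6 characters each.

Answer: ......
....B.
..WBB.
..WWB.
.BBBBB
..W...

Derivation:
Place B at (4,5); scan 8 dirs for brackets.
Dir NW: first cell 'B' (not opp) -> no flip
Dir N: first cell '.' (not opp) -> no flip
Dir NE: edge -> no flip
Dir W: opp run (4,4) (4,3) (4,2) capped by B -> flip
Dir E: edge -> no flip
Dir SW: first cell '.' (not opp) -> no flip
Dir S: first cell '.' (not opp) -> no flip
Dir SE: edge -> no flip
All flips: (4,2) (4,3) (4,4)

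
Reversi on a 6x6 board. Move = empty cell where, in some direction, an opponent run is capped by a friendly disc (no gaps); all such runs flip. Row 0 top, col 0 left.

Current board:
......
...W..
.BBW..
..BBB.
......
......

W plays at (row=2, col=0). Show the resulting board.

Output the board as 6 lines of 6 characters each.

Place W at (2,0); scan 8 dirs for brackets.
Dir NW: edge -> no flip
Dir N: first cell '.' (not opp) -> no flip
Dir NE: first cell '.' (not opp) -> no flip
Dir W: edge -> no flip
Dir E: opp run (2,1) (2,2) capped by W -> flip
Dir SW: edge -> no flip
Dir S: first cell '.' (not opp) -> no flip
Dir SE: first cell '.' (not opp) -> no flip
All flips: (2,1) (2,2)

Answer: ......
...W..
WWWW..
..BBB.
......
......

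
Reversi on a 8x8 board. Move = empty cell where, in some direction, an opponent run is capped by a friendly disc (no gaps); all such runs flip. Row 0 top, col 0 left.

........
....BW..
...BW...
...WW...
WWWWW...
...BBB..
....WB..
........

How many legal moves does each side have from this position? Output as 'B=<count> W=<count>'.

-- B to move --
(0,4): no bracket -> illegal
(0,5): no bracket -> illegal
(0,6): no bracket -> illegal
(1,3): no bracket -> illegal
(1,6): flips 1 -> legal
(2,2): flips 2 -> legal
(2,5): flips 1 -> legal
(2,6): no bracket -> illegal
(3,0): no bracket -> illegal
(3,1): flips 1 -> legal
(3,2): flips 1 -> legal
(3,5): flips 1 -> legal
(4,5): flips 1 -> legal
(5,0): no bracket -> illegal
(5,1): no bracket -> illegal
(5,2): no bracket -> illegal
(6,3): flips 1 -> legal
(7,3): flips 1 -> legal
(7,4): flips 1 -> legal
(7,5): flips 1 -> legal
B mobility = 11
-- W to move --
(0,3): no bracket -> illegal
(0,4): flips 1 -> legal
(0,5): no bracket -> illegal
(1,2): flips 1 -> legal
(1,3): flips 2 -> legal
(2,2): flips 1 -> legal
(2,5): no bracket -> illegal
(3,2): no bracket -> illegal
(4,5): no bracket -> illegal
(4,6): flips 1 -> legal
(5,2): no bracket -> illegal
(5,6): no bracket -> illegal
(6,2): flips 1 -> legal
(6,3): flips 1 -> legal
(6,6): flips 2 -> legal
(7,4): no bracket -> illegal
(7,5): no bracket -> illegal
(7,6): flips 2 -> legal
W mobility = 9

Answer: B=11 W=9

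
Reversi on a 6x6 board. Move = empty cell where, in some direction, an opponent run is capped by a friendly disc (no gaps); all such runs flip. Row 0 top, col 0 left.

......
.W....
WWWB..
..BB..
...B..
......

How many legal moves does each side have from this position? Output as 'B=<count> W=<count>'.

Answer: B=3 W=4

Derivation:
-- B to move --
(0,0): flips 2 -> legal
(0,1): no bracket -> illegal
(0,2): no bracket -> illegal
(1,0): flips 1 -> legal
(1,2): flips 1 -> legal
(1,3): no bracket -> illegal
(3,0): no bracket -> illegal
(3,1): no bracket -> illegal
B mobility = 3
-- W to move --
(1,2): no bracket -> illegal
(1,3): no bracket -> illegal
(1,4): no bracket -> illegal
(2,4): flips 1 -> legal
(3,1): no bracket -> illegal
(3,4): no bracket -> illegal
(4,1): no bracket -> illegal
(4,2): flips 1 -> legal
(4,4): flips 1 -> legal
(5,2): no bracket -> illegal
(5,3): no bracket -> illegal
(5,4): flips 2 -> legal
W mobility = 4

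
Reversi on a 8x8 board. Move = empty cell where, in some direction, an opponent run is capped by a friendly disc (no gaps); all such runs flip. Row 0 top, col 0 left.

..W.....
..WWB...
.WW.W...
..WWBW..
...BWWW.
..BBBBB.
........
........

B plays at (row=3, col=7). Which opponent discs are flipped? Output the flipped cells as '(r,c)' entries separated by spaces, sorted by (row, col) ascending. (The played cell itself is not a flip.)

Dir NW: first cell '.' (not opp) -> no flip
Dir N: first cell '.' (not opp) -> no flip
Dir NE: edge -> no flip
Dir W: first cell '.' (not opp) -> no flip
Dir E: edge -> no flip
Dir SW: opp run (4,6) capped by B -> flip
Dir S: first cell '.' (not opp) -> no flip
Dir SE: edge -> no flip

Answer: (4,6)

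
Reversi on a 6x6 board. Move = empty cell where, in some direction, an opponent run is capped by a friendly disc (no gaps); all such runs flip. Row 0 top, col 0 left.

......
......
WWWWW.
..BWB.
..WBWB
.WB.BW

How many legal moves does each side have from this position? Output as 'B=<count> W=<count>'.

-- B to move --
(1,0): flips 1 -> legal
(1,1): no bracket -> illegal
(1,2): flips 2 -> legal
(1,3): flips 2 -> legal
(1,4): flips 2 -> legal
(1,5): no bracket -> illegal
(2,5): no bracket -> illegal
(3,0): no bracket -> illegal
(3,1): no bracket -> illegal
(3,5): no bracket -> illegal
(4,0): no bracket -> illegal
(4,1): flips 1 -> legal
(5,0): flips 1 -> legal
(5,3): no bracket -> illegal
B mobility = 6
-- W to move --
(2,5): no bracket -> illegal
(3,1): flips 1 -> legal
(3,5): flips 2 -> legal
(4,1): flips 1 -> legal
(5,3): flips 3 -> legal
W mobility = 4

Answer: B=6 W=4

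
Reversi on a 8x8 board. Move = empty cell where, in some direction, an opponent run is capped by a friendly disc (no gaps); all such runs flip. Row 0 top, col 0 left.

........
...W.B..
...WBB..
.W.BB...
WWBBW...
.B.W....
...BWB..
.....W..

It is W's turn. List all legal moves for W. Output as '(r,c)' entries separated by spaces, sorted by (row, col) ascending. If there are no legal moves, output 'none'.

(0,4): no bracket -> illegal
(0,5): no bracket -> illegal
(0,6): no bracket -> illegal
(1,4): flips 2 -> legal
(1,6): no bracket -> illegal
(2,2): flips 1 -> legal
(2,6): flips 2 -> legal
(3,2): no bracket -> illegal
(3,5): flips 1 -> legal
(3,6): no bracket -> illegal
(4,5): flips 1 -> legal
(5,0): no bracket -> illegal
(5,2): no bracket -> illegal
(5,4): no bracket -> illegal
(5,5): flips 1 -> legal
(5,6): no bracket -> illegal
(6,0): no bracket -> illegal
(6,1): flips 1 -> legal
(6,2): flips 2 -> legal
(6,6): flips 1 -> legal
(7,2): no bracket -> illegal
(7,3): flips 1 -> legal
(7,4): no bracket -> illegal
(7,6): no bracket -> illegal

Answer: (1,4) (2,2) (2,6) (3,5) (4,5) (5,5) (6,1) (6,2) (6,6) (7,3)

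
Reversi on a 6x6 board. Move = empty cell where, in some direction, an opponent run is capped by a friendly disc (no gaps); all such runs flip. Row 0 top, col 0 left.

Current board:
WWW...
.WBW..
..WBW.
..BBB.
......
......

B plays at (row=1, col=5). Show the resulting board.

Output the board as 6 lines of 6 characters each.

Place B at (1,5); scan 8 dirs for brackets.
Dir NW: first cell '.' (not opp) -> no flip
Dir N: first cell '.' (not opp) -> no flip
Dir NE: edge -> no flip
Dir W: first cell '.' (not opp) -> no flip
Dir E: edge -> no flip
Dir SW: opp run (2,4) capped by B -> flip
Dir S: first cell '.' (not opp) -> no flip
Dir SE: edge -> no flip
All flips: (2,4)

Answer: WWW...
.WBW.B
..WBB.
..BBB.
......
......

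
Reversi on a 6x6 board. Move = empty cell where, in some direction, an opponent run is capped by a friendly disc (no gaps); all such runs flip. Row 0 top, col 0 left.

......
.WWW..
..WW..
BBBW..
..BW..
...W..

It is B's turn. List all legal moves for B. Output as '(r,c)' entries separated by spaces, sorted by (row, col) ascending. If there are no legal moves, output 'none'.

Answer: (0,2) (0,4) (1,4) (2,4) (3,4) (4,4) (5,4)

Derivation:
(0,0): no bracket -> illegal
(0,1): no bracket -> illegal
(0,2): flips 2 -> legal
(0,3): no bracket -> illegal
(0,4): flips 2 -> legal
(1,0): no bracket -> illegal
(1,4): flips 1 -> legal
(2,0): no bracket -> illegal
(2,1): no bracket -> illegal
(2,4): flips 1 -> legal
(3,4): flips 1 -> legal
(4,4): flips 1 -> legal
(5,2): no bracket -> illegal
(5,4): flips 1 -> legal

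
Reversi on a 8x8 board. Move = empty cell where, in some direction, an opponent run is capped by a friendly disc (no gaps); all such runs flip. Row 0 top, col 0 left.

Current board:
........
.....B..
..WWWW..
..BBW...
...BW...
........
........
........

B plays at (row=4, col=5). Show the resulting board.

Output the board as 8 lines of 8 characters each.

Answer: ........
.....B..
..WWWW..
..BBW...
...BBB..
........
........
........

Derivation:
Place B at (4,5); scan 8 dirs for brackets.
Dir NW: opp run (3,4) (2,3), next='.' -> no flip
Dir N: first cell '.' (not opp) -> no flip
Dir NE: first cell '.' (not opp) -> no flip
Dir W: opp run (4,4) capped by B -> flip
Dir E: first cell '.' (not opp) -> no flip
Dir SW: first cell '.' (not opp) -> no flip
Dir S: first cell '.' (not opp) -> no flip
Dir SE: first cell '.' (not opp) -> no flip
All flips: (4,4)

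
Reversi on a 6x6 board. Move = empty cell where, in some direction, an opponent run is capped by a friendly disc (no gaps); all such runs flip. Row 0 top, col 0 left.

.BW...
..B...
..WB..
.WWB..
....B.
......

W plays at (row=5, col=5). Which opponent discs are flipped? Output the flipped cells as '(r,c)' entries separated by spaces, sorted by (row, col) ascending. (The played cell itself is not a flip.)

Answer: (3,3) (4,4)

Derivation:
Dir NW: opp run (4,4) (3,3) capped by W -> flip
Dir N: first cell '.' (not opp) -> no flip
Dir NE: edge -> no flip
Dir W: first cell '.' (not opp) -> no flip
Dir E: edge -> no flip
Dir SW: edge -> no flip
Dir S: edge -> no flip
Dir SE: edge -> no flip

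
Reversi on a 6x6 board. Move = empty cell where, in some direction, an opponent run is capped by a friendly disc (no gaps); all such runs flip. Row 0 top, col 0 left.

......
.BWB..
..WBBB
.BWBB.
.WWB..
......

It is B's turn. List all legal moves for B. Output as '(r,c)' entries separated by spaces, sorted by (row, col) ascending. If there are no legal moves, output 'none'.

Answer: (0,1) (2,1) (4,0) (5,0) (5,1) (5,3)

Derivation:
(0,1): flips 1 -> legal
(0,2): no bracket -> illegal
(0,3): no bracket -> illegal
(2,1): flips 2 -> legal
(3,0): no bracket -> illegal
(4,0): flips 2 -> legal
(5,0): flips 2 -> legal
(5,1): flips 2 -> legal
(5,2): no bracket -> illegal
(5,3): flips 1 -> legal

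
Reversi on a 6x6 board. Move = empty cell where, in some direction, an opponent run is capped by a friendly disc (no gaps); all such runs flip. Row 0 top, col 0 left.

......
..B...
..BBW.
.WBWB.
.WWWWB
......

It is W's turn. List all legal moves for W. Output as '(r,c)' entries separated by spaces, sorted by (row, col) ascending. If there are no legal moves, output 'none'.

(0,1): no bracket -> illegal
(0,2): flips 3 -> legal
(0,3): no bracket -> illegal
(1,1): flips 1 -> legal
(1,3): flips 2 -> legal
(1,4): flips 2 -> legal
(2,1): flips 3 -> legal
(2,5): flips 1 -> legal
(3,5): flips 1 -> legal
(5,4): no bracket -> illegal
(5,5): no bracket -> illegal

Answer: (0,2) (1,1) (1,3) (1,4) (2,1) (2,5) (3,5)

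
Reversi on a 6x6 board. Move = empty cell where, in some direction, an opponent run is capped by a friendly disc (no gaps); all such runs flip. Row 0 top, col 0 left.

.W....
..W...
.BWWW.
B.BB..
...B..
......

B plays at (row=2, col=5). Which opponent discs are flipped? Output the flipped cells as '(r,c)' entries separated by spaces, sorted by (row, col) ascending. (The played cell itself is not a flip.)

Dir NW: first cell '.' (not opp) -> no flip
Dir N: first cell '.' (not opp) -> no flip
Dir NE: edge -> no flip
Dir W: opp run (2,4) (2,3) (2,2) capped by B -> flip
Dir E: edge -> no flip
Dir SW: first cell '.' (not opp) -> no flip
Dir S: first cell '.' (not opp) -> no flip
Dir SE: edge -> no flip

Answer: (2,2) (2,3) (2,4)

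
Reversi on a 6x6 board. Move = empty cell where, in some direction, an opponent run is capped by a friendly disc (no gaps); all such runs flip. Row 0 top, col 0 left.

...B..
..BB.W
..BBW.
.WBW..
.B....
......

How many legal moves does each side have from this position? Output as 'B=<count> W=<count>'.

-- B to move --
(0,4): no bracket -> illegal
(0,5): no bracket -> illegal
(1,4): no bracket -> illegal
(2,0): no bracket -> illegal
(2,1): flips 1 -> legal
(2,5): flips 1 -> legal
(3,0): flips 1 -> legal
(3,4): flips 1 -> legal
(3,5): flips 1 -> legal
(4,0): flips 1 -> legal
(4,2): no bracket -> illegal
(4,3): flips 1 -> legal
(4,4): flips 1 -> legal
B mobility = 8
-- W to move --
(0,1): no bracket -> illegal
(0,2): flips 1 -> legal
(0,4): flips 2 -> legal
(1,1): flips 1 -> legal
(1,4): no bracket -> illegal
(2,1): flips 2 -> legal
(3,0): no bracket -> illegal
(3,4): no bracket -> illegal
(4,0): no bracket -> illegal
(4,2): no bracket -> illegal
(4,3): no bracket -> illegal
(5,0): no bracket -> illegal
(5,1): flips 1 -> legal
(5,2): no bracket -> illegal
W mobility = 5

Answer: B=8 W=5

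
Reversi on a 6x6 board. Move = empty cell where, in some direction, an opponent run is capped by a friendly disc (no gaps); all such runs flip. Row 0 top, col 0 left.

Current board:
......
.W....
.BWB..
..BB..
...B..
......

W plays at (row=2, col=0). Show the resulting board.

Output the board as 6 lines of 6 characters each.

Answer: ......
.W....
WWWB..
..BB..
...B..
......

Derivation:
Place W at (2,0); scan 8 dirs for brackets.
Dir NW: edge -> no flip
Dir N: first cell '.' (not opp) -> no flip
Dir NE: first cell 'W' (not opp) -> no flip
Dir W: edge -> no flip
Dir E: opp run (2,1) capped by W -> flip
Dir SW: edge -> no flip
Dir S: first cell '.' (not opp) -> no flip
Dir SE: first cell '.' (not opp) -> no flip
All flips: (2,1)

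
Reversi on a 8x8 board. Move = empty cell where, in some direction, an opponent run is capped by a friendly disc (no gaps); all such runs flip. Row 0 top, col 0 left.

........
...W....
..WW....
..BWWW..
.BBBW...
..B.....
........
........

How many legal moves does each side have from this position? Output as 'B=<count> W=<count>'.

Answer: B=7 W=7

Derivation:
-- B to move --
(0,2): no bracket -> illegal
(0,3): flips 3 -> legal
(0,4): no bracket -> illegal
(1,1): no bracket -> illegal
(1,2): flips 1 -> legal
(1,4): flips 1 -> legal
(2,1): no bracket -> illegal
(2,4): flips 1 -> legal
(2,5): flips 1 -> legal
(2,6): no bracket -> illegal
(3,1): no bracket -> illegal
(3,6): flips 3 -> legal
(4,5): flips 1 -> legal
(4,6): no bracket -> illegal
(5,3): no bracket -> illegal
(5,4): no bracket -> illegal
(5,5): no bracket -> illegal
B mobility = 7
-- W to move --
(2,1): no bracket -> illegal
(3,0): no bracket -> illegal
(3,1): flips 1 -> legal
(4,0): flips 3 -> legal
(5,0): flips 2 -> legal
(5,1): flips 1 -> legal
(5,3): flips 1 -> legal
(5,4): no bracket -> illegal
(6,1): flips 2 -> legal
(6,2): flips 3 -> legal
(6,3): no bracket -> illegal
W mobility = 7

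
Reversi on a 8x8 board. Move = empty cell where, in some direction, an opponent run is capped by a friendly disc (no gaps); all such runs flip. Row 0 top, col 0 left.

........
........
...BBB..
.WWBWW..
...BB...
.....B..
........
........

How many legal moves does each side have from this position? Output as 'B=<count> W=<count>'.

Answer: B=7 W=8

Derivation:
-- B to move --
(2,0): no bracket -> illegal
(2,1): flips 1 -> legal
(2,2): no bracket -> illegal
(2,6): flips 1 -> legal
(3,0): flips 2 -> legal
(3,6): flips 2 -> legal
(4,0): no bracket -> illegal
(4,1): flips 1 -> legal
(4,2): no bracket -> illegal
(4,5): flips 2 -> legal
(4,6): flips 1 -> legal
B mobility = 7
-- W to move --
(1,2): flips 1 -> legal
(1,3): flips 1 -> legal
(1,4): flips 2 -> legal
(1,5): flips 1 -> legal
(1,6): flips 1 -> legal
(2,2): no bracket -> illegal
(2,6): no bracket -> illegal
(3,6): no bracket -> illegal
(4,2): no bracket -> illegal
(4,5): no bracket -> illegal
(4,6): no bracket -> illegal
(5,2): flips 1 -> legal
(5,3): flips 1 -> legal
(5,4): flips 2 -> legal
(5,6): no bracket -> illegal
(6,4): no bracket -> illegal
(6,5): no bracket -> illegal
(6,6): no bracket -> illegal
W mobility = 8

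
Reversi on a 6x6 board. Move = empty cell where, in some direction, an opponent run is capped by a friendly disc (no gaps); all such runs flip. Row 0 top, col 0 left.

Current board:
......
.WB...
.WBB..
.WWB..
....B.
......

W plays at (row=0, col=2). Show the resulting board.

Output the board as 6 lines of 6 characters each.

Answer: ..W...
.WW...
.WWB..
.WWB..
....B.
......

Derivation:
Place W at (0,2); scan 8 dirs for brackets.
Dir NW: edge -> no flip
Dir N: edge -> no flip
Dir NE: edge -> no flip
Dir W: first cell '.' (not opp) -> no flip
Dir E: first cell '.' (not opp) -> no flip
Dir SW: first cell 'W' (not opp) -> no flip
Dir S: opp run (1,2) (2,2) capped by W -> flip
Dir SE: first cell '.' (not opp) -> no flip
All flips: (1,2) (2,2)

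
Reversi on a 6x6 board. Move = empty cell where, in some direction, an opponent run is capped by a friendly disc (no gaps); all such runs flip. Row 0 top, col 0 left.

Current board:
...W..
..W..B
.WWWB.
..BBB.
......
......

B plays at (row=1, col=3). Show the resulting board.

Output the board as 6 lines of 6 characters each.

Place B at (1,3); scan 8 dirs for brackets.
Dir NW: first cell '.' (not opp) -> no flip
Dir N: opp run (0,3), next=edge -> no flip
Dir NE: first cell '.' (not opp) -> no flip
Dir W: opp run (1,2), next='.' -> no flip
Dir E: first cell '.' (not opp) -> no flip
Dir SW: opp run (2,2), next='.' -> no flip
Dir S: opp run (2,3) capped by B -> flip
Dir SE: first cell 'B' (not opp) -> no flip
All flips: (2,3)

Answer: ...W..
..WB.B
.WWBB.
..BBB.
......
......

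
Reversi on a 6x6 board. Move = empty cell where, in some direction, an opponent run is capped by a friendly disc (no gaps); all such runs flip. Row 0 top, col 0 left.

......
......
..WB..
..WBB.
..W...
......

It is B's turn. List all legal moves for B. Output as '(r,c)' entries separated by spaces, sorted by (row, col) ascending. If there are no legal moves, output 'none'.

Answer: (1,1) (2,1) (3,1) (4,1) (5,1)

Derivation:
(1,1): flips 1 -> legal
(1,2): no bracket -> illegal
(1,3): no bracket -> illegal
(2,1): flips 1 -> legal
(3,1): flips 1 -> legal
(4,1): flips 1 -> legal
(4,3): no bracket -> illegal
(5,1): flips 1 -> legal
(5,2): no bracket -> illegal
(5,3): no bracket -> illegal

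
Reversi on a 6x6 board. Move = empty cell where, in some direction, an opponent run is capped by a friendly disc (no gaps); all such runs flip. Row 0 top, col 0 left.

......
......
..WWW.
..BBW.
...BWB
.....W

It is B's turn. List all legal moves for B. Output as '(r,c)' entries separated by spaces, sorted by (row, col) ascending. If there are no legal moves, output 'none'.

Answer: (1,1) (1,2) (1,3) (1,4) (1,5) (2,5) (3,5)

Derivation:
(1,1): flips 1 -> legal
(1,2): flips 3 -> legal
(1,3): flips 1 -> legal
(1,4): flips 1 -> legal
(1,5): flips 1 -> legal
(2,1): no bracket -> illegal
(2,5): flips 1 -> legal
(3,1): no bracket -> illegal
(3,5): flips 1 -> legal
(5,3): no bracket -> illegal
(5,4): no bracket -> illegal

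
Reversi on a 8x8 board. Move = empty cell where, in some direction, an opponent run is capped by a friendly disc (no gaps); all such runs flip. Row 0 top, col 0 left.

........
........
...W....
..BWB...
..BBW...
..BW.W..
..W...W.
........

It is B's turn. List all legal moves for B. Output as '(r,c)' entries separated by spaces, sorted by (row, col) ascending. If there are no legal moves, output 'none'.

(1,2): flips 1 -> legal
(1,3): flips 2 -> legal
(1,4): flips 1 -> legal
(2,2): no bracket -> illegal
(2,4): flips 1 -> legal
(3,5): no bracket -> illegal
(4,5): flips 1 -> legal
(4,6): no bracket -> illegal
(5,1): no bracket -> illegal
(5,4): flips 2 -> legal
(5,6): no bracket -> illegal
(5,7): no bracket -> illegal
(6,1): no bracket -> illegal
(6,3): flips 1 -> legal
(6,4): flips 1 -> legal
(6,5): no bracket -> illegal
(6,7): no bracket -> illegal
(7,1): no bracket -> illegal
(7,2): flips 1 -> legal
(7,3): no bracket -> illegal
(7,5): no bracket -> illegal
(7,6): no bracket -> illegal
(7,7): no bracket -> illegal

Answer: (1,2) (1,3) (1,4) (2,4) (4,5) (5,4) (6,3) (6,4) (7,2)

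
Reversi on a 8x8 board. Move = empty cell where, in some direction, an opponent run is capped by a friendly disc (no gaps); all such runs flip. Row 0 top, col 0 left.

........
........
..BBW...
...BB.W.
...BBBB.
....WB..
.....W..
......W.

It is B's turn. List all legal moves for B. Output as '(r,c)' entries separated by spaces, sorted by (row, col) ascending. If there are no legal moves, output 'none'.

(1,3): no bracket -> illegal
(1,4): flips 1 -> legal
(1,5): flips 1 -> legal
(2,5): flips 1 -> legal
(2,6): flips 1 -> legal
(2,7): flips 1 -> legal
(3,5): no bracket -> illegal
(3,7): no bracket -> illegal
(4,7): no bracket -> illegal
(5,3): flips 1 -> legal
(5,6): no bracket -> illegal
(6,3): flips 1 -> legal
(6,4): flips 1 -> legal
(6,6): no bracket -> illegal
(6,7): no bracket -> illegal
(7,4): no bracket -> illegal
(7,5): flips 1 -> legal
(7,7): no bracket -> illegal

Answer: (1,4) (1,5) (2,5) (2,6) (2,7) (5,3) (6,3) (6,4) (7,5)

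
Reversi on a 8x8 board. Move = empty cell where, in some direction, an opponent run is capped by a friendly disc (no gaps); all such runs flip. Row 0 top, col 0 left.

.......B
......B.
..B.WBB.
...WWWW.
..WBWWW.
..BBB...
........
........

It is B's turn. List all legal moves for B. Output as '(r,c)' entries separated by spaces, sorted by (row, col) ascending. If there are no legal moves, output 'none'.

Answer: (1,4) (2,3) (2,7) (3,1) (3,2) (4,1) (4,7) (5,5) (5,6)

Derivation:
(1,3): no bracket -> illegal
(1,4): flips 3 -> legal
(1,5): no bracket -> illegal
(2,3): flips 2 -> legal
(2,7): flips 2 -> legal
(3,1): flips 1 -> legal
(3,2): flips 1 -> legal
(3,7): no bracket -> illegal
(4,1): flips 1 -> legal
(4,7): flips 4 -> legal
(5,1): no bracket -> illegal
(5,5): flips 4 -> legal
(5,6): flips 2 -> legal
(5,7): no bracket -> illegal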